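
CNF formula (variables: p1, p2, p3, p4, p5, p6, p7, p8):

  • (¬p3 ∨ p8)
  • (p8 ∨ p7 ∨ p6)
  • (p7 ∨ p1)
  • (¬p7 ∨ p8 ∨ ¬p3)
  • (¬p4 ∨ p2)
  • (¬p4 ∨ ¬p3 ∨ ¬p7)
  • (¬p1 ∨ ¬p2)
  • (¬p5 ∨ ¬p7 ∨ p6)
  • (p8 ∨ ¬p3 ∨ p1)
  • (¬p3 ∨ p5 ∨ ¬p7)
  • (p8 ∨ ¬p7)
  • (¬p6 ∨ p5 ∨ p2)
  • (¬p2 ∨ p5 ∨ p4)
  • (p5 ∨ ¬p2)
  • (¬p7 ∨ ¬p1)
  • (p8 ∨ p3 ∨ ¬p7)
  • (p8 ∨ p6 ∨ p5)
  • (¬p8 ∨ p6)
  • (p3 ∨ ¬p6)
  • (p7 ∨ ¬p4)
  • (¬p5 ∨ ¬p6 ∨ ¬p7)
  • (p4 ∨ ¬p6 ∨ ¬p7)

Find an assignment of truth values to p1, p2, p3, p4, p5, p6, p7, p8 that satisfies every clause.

Try p1 = True.
  then p2 is forced to False.
  then p4 is forced to False.
  then p7 is forced to False.
Branch on p3: take p3 = True.
  then p8 is forced to True.
  then p6 is forced to True.
  then p5 is forced to True.
Every clause has at least one true literal under this assignment.

p1=1, p2=0, p3=1, p4=0, p5=1, p6=1, p7=0, p8=1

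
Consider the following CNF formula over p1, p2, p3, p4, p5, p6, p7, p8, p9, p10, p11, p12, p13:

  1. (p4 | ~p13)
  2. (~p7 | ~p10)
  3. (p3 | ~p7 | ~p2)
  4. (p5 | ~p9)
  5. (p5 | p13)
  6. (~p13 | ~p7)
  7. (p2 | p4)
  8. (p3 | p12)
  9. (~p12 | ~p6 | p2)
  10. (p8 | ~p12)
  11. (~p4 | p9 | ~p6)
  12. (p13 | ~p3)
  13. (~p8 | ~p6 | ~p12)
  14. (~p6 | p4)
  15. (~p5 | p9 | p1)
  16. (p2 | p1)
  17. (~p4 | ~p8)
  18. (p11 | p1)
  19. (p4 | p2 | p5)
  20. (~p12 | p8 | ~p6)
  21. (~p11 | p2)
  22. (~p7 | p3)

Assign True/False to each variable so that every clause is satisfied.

p1=T, p2=T, p3=F, p4=F, p5=T, p6=F, p7=F, p8=T, p9=T, p10=F, p11=T, p12=T, p13=F

Check each clause:
  1. (p4 | ~p13) — ~p13 is true.
  2. (~p7 | ~p10) — ~p7 is true.
  3. (~p2 | ~p7 | p3) — ~p7 is true.
  4. (p5 | ~p9) — p5 is true.
  5. (p13 | p5) — p5 is true.
  6. (~p13 | ~p7) — ~p7 is true.
  7. (p4 | p2) — p2 is true.
  8. (p12 | p3) — p12 is true.
  9. (~p12 | p2 | ~p6) — ~p6 is true.
  10. (~p12 | p8) — p8 is true.
  11. (~p4 | ~p6 | p9) — p9 is true.
  12. (p13 | ~p3) — ~p3 is true.
  13. (~p6 | ~p8 | ~p12) — ~p6 is true.
  14. (~p6 | p4) — ~p6 is true.
  15. (p1 | ~p5 | p9) — p9 is true.
  16. (p2 | p1) — p1 is true.
  17. (~p4 | ~p8) — ~p4 is true.
  18. (p1 | p11) — p1 is true.
  19. (p4 | p5 | p2) — p2 is true.
  20. (p8 | ~p12 | ~p6) — p8 is true.
  21. (p2 | ~p11) — p2 is true.
  22. (p3 | ~p7) — ~p7 is true.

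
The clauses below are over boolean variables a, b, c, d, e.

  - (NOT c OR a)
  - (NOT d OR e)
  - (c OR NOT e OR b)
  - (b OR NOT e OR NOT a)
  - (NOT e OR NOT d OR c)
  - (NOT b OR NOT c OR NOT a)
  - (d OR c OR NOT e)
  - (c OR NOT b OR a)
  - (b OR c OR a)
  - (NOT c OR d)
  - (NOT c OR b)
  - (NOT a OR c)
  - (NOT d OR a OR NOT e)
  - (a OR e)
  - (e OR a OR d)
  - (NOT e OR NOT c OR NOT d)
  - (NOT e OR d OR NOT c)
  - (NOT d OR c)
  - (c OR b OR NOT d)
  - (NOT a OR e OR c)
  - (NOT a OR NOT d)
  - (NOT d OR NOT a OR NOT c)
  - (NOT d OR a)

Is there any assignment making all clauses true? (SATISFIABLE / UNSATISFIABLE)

UNSATISFIABLE

c = True:
  propagation gives a=True, b=False; an empty clause results — contradiction.
c = False:
  propagation gives a=False, b=False; an empty clause results — contradiction.
Every branch closes, so no satisfying assignment exists.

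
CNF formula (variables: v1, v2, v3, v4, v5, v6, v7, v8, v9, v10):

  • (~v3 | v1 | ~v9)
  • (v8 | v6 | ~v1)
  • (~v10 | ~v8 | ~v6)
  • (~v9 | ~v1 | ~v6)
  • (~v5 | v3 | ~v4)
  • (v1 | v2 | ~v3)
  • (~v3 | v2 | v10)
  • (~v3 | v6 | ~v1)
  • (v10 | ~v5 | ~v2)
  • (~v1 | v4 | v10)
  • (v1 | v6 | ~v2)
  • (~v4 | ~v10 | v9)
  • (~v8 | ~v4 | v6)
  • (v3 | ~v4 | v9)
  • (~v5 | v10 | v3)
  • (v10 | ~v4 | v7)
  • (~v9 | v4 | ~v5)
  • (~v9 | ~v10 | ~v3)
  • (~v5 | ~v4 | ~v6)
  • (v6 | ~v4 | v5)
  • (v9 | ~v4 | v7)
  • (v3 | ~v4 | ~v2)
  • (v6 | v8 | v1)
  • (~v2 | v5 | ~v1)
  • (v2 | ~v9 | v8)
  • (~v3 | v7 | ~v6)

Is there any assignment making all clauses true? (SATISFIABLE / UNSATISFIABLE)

Set v1 = True and propagate.
Branch on v2: take v2 = False.
Try v3 = False.
The remaining clauses are satisfied by v4 = False, v5 = False, v6 = False, v7 = False, v8 = True, v9 = True, v10 = True.
Every clause has at least one true literal under this assignment.
So v1=True, v2=False, v3=False, v4=False, v5=False, v6=False, v7=False, v8=True, v9=True, v10=True is a satisfying assignment.

SATISFIABLE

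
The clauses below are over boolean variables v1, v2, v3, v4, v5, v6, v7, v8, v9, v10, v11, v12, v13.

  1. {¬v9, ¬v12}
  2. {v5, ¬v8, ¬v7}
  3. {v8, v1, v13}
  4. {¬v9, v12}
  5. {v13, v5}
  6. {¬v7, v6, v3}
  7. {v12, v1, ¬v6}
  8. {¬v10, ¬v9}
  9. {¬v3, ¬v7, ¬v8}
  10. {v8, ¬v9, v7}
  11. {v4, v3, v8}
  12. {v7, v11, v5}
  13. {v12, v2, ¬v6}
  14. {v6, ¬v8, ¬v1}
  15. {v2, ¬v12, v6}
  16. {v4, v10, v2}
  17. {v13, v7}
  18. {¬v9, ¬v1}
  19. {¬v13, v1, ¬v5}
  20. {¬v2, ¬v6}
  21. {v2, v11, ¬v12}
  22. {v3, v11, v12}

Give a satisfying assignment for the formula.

v1 = False, v2 = True, v3 = True, v4 = False, v5 = False, v6 = False, v7 = True, v8 = False, v9 = False, v10 = False, v11 = False, v12 = True, v13 = True

Check each clause:
  1. {¬v9, ¬v12} — ¬v9 is true.
  2. {¬v8, v5, ¬v7} — ¬v8 is true.
  3. {v1, v8, v13} — v13 is true.
  4. {¬v9, v12} — v12 is true.
  5. {v5, v13} — v13 is true.
  6. {v6, ¬v7, v3} — v3 is true.
  7. {v1, ¬v6, v12} — ¬v6 is true.
  8. {¬v9, ¬v10} — ¬v10 is true.
  9. {¬v8, ¬v3, ¬v7} — ¬v8 is true.
  10. {¬v9, v7, v8} — ¬v9 is true.
  11. {v3, v4, v8} — v3 is true.
  12. {v5, v7, v11} — v7 is true.
  13. {v12, ¬v6, v2} — v2 is true.
  14. {¬v1, v6, ¬v8} — ¬v8 is true.
  15. {v6, ¬v12, v2} — v2 is true.
  16. {v10, v4, v2} — v2 is true.
  17. {v13, v7} — v13 is true.
  18. {¬v1, ¬v9} — ¬v1 is true.
  19. {¬v5, ¬v13, v1} — ¬v5 is true.
  20. {¬v2, ¬v6} — ¬v6 is true.
  21. {v2, ¬v12, v11} — v2 is true.
  22. {v11, v12, v3} — v3 is true.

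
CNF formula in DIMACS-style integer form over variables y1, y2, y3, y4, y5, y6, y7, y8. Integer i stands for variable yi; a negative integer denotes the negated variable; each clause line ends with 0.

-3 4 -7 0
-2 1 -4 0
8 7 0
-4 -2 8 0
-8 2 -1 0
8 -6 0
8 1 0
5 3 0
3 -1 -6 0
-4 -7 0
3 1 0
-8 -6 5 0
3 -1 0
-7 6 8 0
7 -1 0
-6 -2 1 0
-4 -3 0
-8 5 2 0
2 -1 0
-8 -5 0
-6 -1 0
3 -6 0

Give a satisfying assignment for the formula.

y1=F, y2=T, y3=T, y4=F, y5=F, y6=F, y7=F, y8=T

Check each clause:
  1. (!y7 || y4 || !y3) — !y7 is true.
  2. (y1 || !y2 || !y4) — !y4 is true.
  3. (y7 || y8) — y8 is true.
  4. (!y2 || !y4 || y8) — y8 is true.
  5. (!y8 || !y1 || y2) — y2 is true.
  6. (!y6 || y8) — y8 is true.
  7. (y1 || y8) — y8 is true.
  8. (y5 || y3) — y3 is true.
  9. (!y6 || !y1 || y3) — !y6 is true.
  10. (!y7 || !y4) — !y7 is true.
  11. (y3 || y1) — y3 is true.
  12. (!y8 || y5 || !y6) — !y6 is true.
  13. (y3 || !y1) — y3 is true.
  14. (y6 || !y7 || y8) — y8 is true.
  15. (y7 || !y1) — !y1 is true.
  16. (y1 || !y2 || !y6) — !y6 is true.
  17. (!y4 || !y3) — !y4 is true.
  18. (!y8 || y2 || y5) — y2 is true.
  19. (y2 || !y1) — y2 is true.
  20. (!y8 || !y5) — !y5 is true.
  21. (!y6 || !y1) — !y6 is true.
  22. (y3 || !y6) — !y6 is true.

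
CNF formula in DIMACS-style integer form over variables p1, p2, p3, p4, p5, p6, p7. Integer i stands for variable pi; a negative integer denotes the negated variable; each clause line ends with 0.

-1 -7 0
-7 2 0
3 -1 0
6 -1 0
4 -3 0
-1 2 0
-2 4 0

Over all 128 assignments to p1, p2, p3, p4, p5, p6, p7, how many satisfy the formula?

30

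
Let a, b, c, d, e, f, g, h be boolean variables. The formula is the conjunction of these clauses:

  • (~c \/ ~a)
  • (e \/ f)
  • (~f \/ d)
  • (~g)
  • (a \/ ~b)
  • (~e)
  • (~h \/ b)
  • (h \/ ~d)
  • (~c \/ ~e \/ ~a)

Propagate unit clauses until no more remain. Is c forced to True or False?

False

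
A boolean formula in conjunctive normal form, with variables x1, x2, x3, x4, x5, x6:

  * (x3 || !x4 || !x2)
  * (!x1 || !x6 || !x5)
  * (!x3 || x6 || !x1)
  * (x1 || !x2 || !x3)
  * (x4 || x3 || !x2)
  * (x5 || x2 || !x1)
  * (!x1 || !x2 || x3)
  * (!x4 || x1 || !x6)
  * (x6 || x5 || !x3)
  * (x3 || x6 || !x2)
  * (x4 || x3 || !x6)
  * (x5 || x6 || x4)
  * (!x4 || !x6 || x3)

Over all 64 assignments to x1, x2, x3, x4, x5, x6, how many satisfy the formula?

11

Split on x3, then x6.
  x3=T, x6=T: remaining (x1,x2,x4,x5) ∈ {(F,F,F,F); (F,F,F,T); (T,T,F,F); (T,T,T,F)} — 4.
  x3=T, x6=F: remaining (x1,x2,x4,x5) ∈ {(F,F,F,T); (F,F,T,T)} — 2.
  x3=F, x6=T: a clause becomes empty — 0.
  x3=F, x6=F: 5 of the 16 assignments to (x1,x2,x4,x5) work.
Total: 4 + 2 + 0 + 5 = 11.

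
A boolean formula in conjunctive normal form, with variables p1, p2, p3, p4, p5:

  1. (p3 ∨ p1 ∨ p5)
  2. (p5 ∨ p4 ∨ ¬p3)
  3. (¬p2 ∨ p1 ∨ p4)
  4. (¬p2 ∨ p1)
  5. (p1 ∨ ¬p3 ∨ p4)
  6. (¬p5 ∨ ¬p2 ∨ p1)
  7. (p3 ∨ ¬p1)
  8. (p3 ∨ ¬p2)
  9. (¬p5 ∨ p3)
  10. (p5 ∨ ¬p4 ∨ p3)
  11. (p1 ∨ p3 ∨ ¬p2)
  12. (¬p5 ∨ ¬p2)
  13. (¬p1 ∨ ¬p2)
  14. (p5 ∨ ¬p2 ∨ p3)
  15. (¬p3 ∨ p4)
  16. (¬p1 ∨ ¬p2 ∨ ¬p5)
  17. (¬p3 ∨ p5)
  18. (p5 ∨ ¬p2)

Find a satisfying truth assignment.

p1=True  p2=False  p3=True  p4=True  p5=True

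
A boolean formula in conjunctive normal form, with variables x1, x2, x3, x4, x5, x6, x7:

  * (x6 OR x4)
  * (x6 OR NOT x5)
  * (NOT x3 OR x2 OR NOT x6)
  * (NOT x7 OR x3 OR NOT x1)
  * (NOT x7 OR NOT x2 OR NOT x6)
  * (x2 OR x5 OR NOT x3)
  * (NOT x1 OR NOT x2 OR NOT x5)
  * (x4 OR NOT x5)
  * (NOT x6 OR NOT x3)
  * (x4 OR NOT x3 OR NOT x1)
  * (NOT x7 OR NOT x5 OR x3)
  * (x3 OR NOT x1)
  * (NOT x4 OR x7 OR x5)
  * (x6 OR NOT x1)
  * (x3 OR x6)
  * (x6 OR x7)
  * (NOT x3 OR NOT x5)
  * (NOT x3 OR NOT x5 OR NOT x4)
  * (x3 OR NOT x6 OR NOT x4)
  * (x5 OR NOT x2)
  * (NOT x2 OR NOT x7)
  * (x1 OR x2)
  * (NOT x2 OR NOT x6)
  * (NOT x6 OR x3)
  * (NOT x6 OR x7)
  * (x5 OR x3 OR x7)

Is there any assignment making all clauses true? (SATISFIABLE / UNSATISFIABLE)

x3 = True:
  propagation gives x6=False, x4=True, x5=False, x2=True; an empty clause results — contradiction.
x3 = False:
  propagation gives x1=False, x6=True; an empty clause results — contradiction.
Every branch closes, so no satisfying assignment exists.

UNSATISFIABLE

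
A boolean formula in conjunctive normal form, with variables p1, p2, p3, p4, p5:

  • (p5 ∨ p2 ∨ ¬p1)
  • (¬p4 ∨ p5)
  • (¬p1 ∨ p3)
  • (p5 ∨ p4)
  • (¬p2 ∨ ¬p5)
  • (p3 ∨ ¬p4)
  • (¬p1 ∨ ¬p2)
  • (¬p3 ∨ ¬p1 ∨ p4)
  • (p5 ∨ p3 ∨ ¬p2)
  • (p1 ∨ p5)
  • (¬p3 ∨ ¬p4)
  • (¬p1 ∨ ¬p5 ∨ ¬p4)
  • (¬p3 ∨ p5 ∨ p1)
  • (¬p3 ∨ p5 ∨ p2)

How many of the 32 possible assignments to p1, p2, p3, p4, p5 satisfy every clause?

2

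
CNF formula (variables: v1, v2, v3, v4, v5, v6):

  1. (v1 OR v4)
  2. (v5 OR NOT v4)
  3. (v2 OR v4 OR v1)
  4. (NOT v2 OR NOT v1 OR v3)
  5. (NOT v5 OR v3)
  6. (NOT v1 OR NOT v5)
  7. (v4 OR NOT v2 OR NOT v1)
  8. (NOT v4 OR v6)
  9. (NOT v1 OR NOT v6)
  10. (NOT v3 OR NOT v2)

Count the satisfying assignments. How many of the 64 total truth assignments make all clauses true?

3

Satisfying assignments:
  v1=F v2=F v3=T v4=T v5=T v6=T
  v1=T v2=F v3=F v4=F v5=F v6=F
  v1=T v2=F v3=T v4=F v5=F v6=F
Count: 3.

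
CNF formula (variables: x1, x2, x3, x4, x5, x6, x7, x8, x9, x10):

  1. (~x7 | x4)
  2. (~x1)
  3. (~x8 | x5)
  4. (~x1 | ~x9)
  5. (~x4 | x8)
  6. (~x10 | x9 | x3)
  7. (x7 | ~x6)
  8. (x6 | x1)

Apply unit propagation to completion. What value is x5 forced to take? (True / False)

True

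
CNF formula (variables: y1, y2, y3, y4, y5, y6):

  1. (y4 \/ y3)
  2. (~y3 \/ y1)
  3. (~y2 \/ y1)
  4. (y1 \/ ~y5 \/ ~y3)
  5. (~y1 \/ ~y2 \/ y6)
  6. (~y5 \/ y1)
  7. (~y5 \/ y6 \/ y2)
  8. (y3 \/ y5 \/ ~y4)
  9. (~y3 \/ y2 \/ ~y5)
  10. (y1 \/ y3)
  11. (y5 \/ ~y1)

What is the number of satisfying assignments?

4

Satisfying assignments:
  y1=T y2=F y3=F y4=T y5=T y6=T
  y1=T y2=T y3=F y4=T y5=T y6=T
  y1=T y2=T y3=T y4=F y5=T y6=T
  y1=T y2=T y3=T y4=T y5=T y6=T
That's 4 in total.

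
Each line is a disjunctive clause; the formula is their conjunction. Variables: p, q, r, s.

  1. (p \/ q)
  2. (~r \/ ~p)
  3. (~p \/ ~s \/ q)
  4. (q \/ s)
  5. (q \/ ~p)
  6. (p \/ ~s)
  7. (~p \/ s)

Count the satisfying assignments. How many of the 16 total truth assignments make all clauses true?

3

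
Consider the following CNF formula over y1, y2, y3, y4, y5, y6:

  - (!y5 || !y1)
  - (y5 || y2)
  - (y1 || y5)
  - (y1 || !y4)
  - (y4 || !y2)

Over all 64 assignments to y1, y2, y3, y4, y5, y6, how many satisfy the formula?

The models are:
  y1=F y2=F y3=F y4=F y5=T y6=F
  y1=F y2=F y3=F y4=F y5=T y6=T
  y1=F y2=F y3=T y4=F y5=T y6=F
  y1=F y2=F y3=T y4=F y5=T y6=T
  y1=T y2=T y3=F y4=T y5=F y6=F
  y1=T y2=T y3=F y4=T y5=F y6=T
  y1=T y2=T y3=T y4=T y5=F y6=F
  y1=T y2=T y3=T y4=T y5=F y6=T
That's 8 in total.

8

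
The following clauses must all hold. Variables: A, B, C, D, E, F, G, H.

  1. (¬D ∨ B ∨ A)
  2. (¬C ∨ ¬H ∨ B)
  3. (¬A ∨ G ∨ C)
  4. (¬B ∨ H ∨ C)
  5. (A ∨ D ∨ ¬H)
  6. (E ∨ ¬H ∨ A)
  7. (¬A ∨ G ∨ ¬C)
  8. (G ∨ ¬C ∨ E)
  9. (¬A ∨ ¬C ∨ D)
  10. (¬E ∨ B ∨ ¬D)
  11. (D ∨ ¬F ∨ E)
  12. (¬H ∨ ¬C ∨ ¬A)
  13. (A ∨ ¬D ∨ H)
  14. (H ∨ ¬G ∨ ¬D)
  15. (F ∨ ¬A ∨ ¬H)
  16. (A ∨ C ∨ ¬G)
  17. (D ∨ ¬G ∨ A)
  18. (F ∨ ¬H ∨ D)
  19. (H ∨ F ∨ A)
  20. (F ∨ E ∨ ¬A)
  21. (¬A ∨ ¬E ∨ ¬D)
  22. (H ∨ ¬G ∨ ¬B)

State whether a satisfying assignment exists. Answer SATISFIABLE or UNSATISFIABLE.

Set A = False and propagate.
Set B = True and propagate.
The remaining clauses are satisfied by C = True, D = True, E = True, F = True, G = True, H = True.
Every clause has at least one true literal under this assignment.
So A = False, B = True, C = True, D = True, E = True, F = True, G = True, H = True is a satisfying assignment.

SATISFIABLE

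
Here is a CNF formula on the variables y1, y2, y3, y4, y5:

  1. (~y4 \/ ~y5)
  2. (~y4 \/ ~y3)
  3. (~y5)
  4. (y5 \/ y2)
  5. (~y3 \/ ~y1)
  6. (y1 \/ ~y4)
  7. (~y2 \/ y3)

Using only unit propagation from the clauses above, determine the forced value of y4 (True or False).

False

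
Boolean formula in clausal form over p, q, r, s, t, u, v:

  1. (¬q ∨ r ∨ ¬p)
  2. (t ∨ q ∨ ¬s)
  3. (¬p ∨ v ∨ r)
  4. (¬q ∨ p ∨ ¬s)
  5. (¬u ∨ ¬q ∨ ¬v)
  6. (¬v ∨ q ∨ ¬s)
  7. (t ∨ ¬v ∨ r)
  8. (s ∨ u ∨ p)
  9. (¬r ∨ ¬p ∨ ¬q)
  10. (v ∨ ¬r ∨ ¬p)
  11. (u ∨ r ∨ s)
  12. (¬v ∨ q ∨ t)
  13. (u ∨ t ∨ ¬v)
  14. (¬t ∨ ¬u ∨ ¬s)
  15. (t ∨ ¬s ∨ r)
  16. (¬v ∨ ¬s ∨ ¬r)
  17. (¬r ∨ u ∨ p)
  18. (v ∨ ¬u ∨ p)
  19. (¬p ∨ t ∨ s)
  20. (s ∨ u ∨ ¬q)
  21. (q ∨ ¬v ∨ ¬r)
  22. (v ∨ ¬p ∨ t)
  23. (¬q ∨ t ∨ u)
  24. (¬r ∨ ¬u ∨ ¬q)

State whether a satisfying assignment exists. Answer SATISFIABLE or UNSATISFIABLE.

SATISFIABLE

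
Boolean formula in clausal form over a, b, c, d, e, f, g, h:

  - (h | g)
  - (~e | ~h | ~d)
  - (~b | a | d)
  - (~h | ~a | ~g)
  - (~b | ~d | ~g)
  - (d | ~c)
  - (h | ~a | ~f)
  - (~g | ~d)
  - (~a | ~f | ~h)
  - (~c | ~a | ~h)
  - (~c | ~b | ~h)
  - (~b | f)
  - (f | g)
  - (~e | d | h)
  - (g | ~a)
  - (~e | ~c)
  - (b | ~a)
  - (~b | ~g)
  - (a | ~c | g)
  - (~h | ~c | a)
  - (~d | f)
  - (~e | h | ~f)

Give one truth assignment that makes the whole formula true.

a=F, b=T, c=F, d=T, e=F, f=T, g=F, h=T

Check each clause:
  1. (g | h) — h is true.
  2. (~e | ~d | ~h) — ~e is true.
  3. (a | ~b | d) — d is true.
  4. (~g | ~a | ~h) — ~g is true.
  5. (~d | ~b | ~g) — ~g is true.
  6. (d | ~c) — d is true.
  7. (~a | h | ~f) — h is true.
  8. (~g | ~d) — ~g is true.
  9. (~a | ~f | ~h) — ~a is true.
  10. (~c | ~h | ~a) — ~c is true.
  11. (~c | ~h | ~b) — ~c is true.
  12. (f | ~b) — f is true.
  13. (g | f) — f is true.
  14. (~e | d | h) — h is true.
  15. (g | ~a) — ~a is true.
  16. (~c | ~e) — ~e is true.
  17. (b | ~a) — b is true.
  18. (~g | ~b) — ~g is true.
  19. (a | ~c | g) — ~c is true.
  20. (~h | ~c | a) — ~c is true.
  21. (f | ~d) — f is true.
  22. (~f | h | ~e) — h is true.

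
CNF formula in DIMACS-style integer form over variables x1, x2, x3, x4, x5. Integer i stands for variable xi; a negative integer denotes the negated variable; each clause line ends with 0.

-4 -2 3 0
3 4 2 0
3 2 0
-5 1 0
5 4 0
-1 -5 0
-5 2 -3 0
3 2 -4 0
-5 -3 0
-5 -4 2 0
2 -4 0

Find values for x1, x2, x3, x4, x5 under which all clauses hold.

x1=F, x2=T, x3=T, x4=T, x5=F

Branch on x1: take x1 = False.
  then x5 is forced to False.
  then x4 is forced to True.
  then x2 is forced to True.
  then x3 is forced to True.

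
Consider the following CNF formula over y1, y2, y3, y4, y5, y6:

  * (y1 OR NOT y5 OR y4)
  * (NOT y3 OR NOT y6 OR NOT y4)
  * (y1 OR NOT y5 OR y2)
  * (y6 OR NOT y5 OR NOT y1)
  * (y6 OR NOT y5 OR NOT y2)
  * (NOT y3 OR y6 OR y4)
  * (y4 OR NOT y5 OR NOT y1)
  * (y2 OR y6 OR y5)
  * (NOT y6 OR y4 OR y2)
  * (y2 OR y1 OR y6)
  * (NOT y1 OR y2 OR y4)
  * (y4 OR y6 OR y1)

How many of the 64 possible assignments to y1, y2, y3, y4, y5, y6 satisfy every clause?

16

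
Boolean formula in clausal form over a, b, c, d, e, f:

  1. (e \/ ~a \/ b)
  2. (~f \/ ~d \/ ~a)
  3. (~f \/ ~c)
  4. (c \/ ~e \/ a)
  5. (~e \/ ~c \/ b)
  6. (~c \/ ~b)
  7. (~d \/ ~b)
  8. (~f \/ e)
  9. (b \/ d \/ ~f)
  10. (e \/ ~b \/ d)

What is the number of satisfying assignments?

8

Case analysis on b and e:
  b=1, e=1: remaining (a,c,d,f) ∈ {(1,0,0,0); (1,0,0,1)} — 2.
  b=1, e=0: a clause becomes empty — 0.
  b=0, e=1: remaining (a,c,d,f) ∈ {(1,0,0,0); (1,0,1,0)} — 2.
  b=0, e=0: remaining (a,c,d,f) ∈ {(0,0,0,0); (0,0,1,0); (0,1,0,0); (0,1,1,0)} — 4.
Total: 2 + 0 + 2 + 4 = 8.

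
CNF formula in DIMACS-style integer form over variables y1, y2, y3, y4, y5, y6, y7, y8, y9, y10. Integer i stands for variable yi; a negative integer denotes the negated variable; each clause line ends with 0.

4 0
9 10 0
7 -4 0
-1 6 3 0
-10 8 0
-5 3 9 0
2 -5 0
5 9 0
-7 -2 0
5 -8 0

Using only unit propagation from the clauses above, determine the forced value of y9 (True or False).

True

(y4) stands alone — y4 = True.
From (y7 ∨ ¬y4) and y4 = True: y7 = True.
(¬y7 ∨ ¬y2): since y7 = True, the clause reduces to (¬y2). y2 = False.
In (y2 ∨ ¬y5), y2 is now false; ¬y5 must hold, so y5 = False.
(y5 ∨ y9): since y5 = False, the clause reduces to (y9). y9 = True.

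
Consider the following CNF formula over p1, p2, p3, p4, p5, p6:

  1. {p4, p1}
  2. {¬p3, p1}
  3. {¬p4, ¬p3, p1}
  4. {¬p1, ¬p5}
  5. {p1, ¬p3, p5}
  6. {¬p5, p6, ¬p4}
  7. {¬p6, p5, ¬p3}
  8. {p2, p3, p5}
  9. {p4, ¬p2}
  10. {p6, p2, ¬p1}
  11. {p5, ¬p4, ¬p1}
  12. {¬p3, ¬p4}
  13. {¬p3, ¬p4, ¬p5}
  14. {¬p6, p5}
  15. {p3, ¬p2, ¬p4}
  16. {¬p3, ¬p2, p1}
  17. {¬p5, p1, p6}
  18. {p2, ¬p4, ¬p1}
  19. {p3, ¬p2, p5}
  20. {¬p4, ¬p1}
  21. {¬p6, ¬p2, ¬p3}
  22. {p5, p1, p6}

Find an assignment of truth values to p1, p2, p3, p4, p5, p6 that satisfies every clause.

Try p1 = False.
  then p4 is forced to True.
  then p3 is forced to False.
  then p2 is forced to False.
  then p5 is forced to True.
  then p6 is forced to True.

p1=F, p2=F, p3=F, p4=T, p5=T, p6=T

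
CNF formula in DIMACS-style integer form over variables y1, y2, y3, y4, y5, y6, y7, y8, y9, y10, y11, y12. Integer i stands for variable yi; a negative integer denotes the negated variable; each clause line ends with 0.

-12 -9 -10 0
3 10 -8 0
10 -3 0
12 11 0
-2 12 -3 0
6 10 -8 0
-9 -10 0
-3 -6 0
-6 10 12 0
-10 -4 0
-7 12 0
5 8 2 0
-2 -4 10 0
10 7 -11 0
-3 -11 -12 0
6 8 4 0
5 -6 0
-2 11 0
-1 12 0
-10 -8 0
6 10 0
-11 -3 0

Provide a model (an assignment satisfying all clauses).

y1=F, y2=F, y3=F, y4=F, y5=T, y6=T, y7=F, y8=F, y9=F, y10=F, y11=F, y12=T

Pure literal: y1 appears only negated; assign y1 = False.
Pure literal: y5 appears only positively; assign y5 = True.
Branch on y2: take y2 = False.
Branch on y3: take y3 = False.
The remaining clauses are satisfied by y4 = False, y6 = True, y7 = False, y8 = False, y9 = False, y10 = False, y11 = False, y12 = True.
Every clause has at least one true literal under this assignment.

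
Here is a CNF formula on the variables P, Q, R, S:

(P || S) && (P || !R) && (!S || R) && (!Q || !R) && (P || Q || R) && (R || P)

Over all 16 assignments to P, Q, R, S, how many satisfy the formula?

The models are:
  P=T Q=F R=F S=F
  P=T Q=F R=T S=F
  P=T Q=F R=T S=T
  P=T Q=T R=F S=F
Count: 4.

4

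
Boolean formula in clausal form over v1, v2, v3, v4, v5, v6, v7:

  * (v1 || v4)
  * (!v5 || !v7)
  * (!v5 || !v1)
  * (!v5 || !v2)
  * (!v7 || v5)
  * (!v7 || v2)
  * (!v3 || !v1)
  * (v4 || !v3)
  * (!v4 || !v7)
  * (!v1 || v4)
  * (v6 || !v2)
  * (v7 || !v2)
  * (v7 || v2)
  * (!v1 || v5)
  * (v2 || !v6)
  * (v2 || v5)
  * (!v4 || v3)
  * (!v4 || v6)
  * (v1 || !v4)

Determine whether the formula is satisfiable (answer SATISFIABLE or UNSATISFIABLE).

v2 = True:
  propagation gives v5=False, v7=False; an empty clause results — contradiction.
v2 = False:
  propagation gives v7=False; an empty clause results — contradiction.
Every branch closes, so no satisfying assignment exists.

UNSATISFIABLE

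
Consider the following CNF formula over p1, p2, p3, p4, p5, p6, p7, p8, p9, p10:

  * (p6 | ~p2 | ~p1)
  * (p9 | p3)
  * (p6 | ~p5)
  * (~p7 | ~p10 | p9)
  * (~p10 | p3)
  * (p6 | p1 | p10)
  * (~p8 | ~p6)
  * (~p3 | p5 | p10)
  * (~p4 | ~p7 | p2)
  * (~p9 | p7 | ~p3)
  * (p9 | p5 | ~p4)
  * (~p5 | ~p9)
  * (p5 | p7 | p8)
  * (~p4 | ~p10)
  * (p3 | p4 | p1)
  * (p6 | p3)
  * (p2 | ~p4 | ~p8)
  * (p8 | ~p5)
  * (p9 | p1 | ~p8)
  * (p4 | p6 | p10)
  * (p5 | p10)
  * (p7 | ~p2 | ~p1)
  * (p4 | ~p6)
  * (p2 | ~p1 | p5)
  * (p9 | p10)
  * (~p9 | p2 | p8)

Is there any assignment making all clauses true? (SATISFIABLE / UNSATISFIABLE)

SATISFIABLE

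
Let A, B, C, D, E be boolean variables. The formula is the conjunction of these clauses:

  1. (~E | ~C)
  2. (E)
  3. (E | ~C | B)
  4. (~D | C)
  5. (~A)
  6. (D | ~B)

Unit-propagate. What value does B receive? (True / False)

False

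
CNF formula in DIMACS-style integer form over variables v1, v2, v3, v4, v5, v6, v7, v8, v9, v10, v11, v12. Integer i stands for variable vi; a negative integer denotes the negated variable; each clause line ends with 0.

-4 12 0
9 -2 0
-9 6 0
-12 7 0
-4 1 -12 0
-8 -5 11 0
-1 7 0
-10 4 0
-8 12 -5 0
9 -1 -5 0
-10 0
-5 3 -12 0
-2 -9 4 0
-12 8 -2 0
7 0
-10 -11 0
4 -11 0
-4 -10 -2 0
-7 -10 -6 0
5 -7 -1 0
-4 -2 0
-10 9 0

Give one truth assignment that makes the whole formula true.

v1 = F, v2 = F, v3 = F, v4 = F, v5 = F, v6 = T, v7 = T, v8 = F, v9 = T, v10 = F, v11 = F, v12 = T

Check each clause:
  1. (!v4 || v12) — v12 is true.
  2. (v9 || !v2) — v9 is true.
  3. (!v9 || v6) — v6 is true.
  4. (v7 || !v12) — v7 is true.
  5. (!v12 || v1 || !v4) — !v4 is true.
  6. (!v8 || !v5 || v11) — !v8 is true.
  7. (!v1 || v7) — !v1 is true.
  8. (v4 || !v10) — !v10 is true.
  9. (!v8 || !v5 || v12) — !v8 is true.
  10. (!v5 || !v1 || v9) — v9 is true.
  11. (!v10) — !v10 is true.
  12. (!v12 || !v5 || v3) — !v5 is true.
  13. (v4 || !v9 || !v2) — !v2 is true.
  14. (!v2 || !v12 || v8) — !v2 is true.
  15. (v7) — v7 is true.
  16. (!v10 || !v11) — !v11 is true.
  17. (v4 || !v11) — !v11 is true.
  18. (!v10 || !v2 || !v4) — !v4 is true.
  19. (!v10 || !v7 || !v6) — !v10 is true.
  20. (!v7 || v5 || !v1) — !v1 is true.
  21. (!v4 || !v2) — !v4 is true.
  22. (v9 || !v10) — v9 is true.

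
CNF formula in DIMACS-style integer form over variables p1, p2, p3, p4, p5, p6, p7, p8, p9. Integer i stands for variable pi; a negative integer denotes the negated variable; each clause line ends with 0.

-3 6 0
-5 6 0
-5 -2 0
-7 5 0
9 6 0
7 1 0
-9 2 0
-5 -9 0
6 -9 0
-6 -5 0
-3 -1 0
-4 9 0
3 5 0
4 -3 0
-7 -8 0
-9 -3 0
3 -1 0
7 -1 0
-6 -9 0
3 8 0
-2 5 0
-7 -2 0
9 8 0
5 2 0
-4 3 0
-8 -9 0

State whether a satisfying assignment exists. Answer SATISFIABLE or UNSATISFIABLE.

UNSATISFIABLE

p9 = True:
  propagation gives p2=True, p5=False; an empty clause results — contradiction.
p9 = False:
  propagation gives p6=True, p5=False, p7=False, p1=True; an empty clause results — contradiction.
Every branch closes, so no satisfying assignment exists.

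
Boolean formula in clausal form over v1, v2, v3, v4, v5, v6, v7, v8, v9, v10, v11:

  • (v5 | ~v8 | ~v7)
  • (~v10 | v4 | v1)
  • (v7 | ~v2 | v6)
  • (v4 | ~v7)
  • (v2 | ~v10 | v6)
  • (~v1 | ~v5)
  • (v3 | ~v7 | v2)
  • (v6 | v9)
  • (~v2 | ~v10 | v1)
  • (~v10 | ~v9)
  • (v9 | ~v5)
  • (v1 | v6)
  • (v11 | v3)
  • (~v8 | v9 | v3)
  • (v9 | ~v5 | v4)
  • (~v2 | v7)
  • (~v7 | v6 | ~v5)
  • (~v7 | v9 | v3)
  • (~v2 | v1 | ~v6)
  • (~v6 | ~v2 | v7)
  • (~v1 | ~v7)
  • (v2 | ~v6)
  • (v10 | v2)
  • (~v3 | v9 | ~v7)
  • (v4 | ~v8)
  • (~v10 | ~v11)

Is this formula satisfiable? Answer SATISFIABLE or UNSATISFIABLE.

UNSATISFIABLE

v7 = True:
  propagation gives v4=True, v1=False, v6=True, v2=False; an empty clause results — contradiction.
v7 = False:
  propagation gives v2=False, v6=False, v10=False; an empty clause results — contradiction.
Every branch closes, so no satisfying assignment exists.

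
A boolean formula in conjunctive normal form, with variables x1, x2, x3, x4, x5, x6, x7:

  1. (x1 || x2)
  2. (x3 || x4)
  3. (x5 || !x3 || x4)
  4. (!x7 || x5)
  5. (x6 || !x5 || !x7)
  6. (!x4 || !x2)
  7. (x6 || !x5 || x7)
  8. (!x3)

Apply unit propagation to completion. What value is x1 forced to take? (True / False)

Unit clause (!x3) sets x3 = False.
From (x4 || x3) and x3 = False: x4 = True.
(!x2 || !x4) with x4 = True leaves only !x2, so x2 = False.
(x2 || x1) with x2 = False leaves only x1, so x1 = True.

True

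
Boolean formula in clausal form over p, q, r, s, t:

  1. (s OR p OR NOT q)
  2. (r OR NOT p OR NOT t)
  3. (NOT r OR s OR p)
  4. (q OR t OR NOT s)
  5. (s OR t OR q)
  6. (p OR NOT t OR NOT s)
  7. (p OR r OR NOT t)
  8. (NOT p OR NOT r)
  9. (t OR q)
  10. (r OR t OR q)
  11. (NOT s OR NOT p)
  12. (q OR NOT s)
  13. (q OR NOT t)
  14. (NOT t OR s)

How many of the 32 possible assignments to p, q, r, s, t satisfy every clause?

3

The models are:
  p=0 q=1 r=0 s=1 t=0
  p=0 q=1 r=1 s=1 t=0
  p=1 q=1 r=0 s=0 t=0
Count: 3.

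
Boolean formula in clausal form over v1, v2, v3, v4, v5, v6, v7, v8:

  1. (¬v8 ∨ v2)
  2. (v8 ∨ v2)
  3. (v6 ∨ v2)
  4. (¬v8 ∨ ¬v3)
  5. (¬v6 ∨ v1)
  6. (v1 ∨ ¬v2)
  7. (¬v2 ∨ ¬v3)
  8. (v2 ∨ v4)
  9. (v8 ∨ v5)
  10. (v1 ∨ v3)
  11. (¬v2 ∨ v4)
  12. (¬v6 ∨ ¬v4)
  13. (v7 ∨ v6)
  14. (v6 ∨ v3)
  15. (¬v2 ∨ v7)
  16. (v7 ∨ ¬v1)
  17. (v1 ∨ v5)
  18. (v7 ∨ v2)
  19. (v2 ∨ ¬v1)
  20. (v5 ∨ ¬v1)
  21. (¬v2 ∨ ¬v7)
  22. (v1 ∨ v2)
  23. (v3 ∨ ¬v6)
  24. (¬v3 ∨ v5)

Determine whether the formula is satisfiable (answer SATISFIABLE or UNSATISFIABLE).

v2 = True:
  propagation gives v1=True, v3=False, v4=True, v6=False; an empty clause results — contradiction.
v2 = False:
  propagation gives v8=False; an empty clause results — contradiction.
Every branch closes, so no satisfying assignment exists.

UNSATISFIABLE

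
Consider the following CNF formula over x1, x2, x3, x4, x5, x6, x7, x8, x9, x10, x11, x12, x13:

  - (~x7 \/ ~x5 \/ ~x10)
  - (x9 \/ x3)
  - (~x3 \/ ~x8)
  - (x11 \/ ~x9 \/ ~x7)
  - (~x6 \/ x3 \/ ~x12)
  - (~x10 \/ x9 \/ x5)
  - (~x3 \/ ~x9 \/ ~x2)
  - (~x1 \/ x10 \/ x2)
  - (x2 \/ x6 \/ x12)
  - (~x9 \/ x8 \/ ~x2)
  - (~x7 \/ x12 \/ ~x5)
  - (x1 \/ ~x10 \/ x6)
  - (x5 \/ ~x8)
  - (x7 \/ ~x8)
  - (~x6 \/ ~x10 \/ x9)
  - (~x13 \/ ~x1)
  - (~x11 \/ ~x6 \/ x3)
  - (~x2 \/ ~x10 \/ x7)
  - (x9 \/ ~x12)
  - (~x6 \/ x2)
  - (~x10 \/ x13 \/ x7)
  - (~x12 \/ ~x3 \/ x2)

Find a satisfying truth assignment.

x1=F, x2=T, x3=T, x4=T, x5=F, x6=F, x7=F, x8=F, x9=F, x10=F, x11=T, x12=F, x13=F

Set x1 = False and propagate.
Set x2 = True and propagate.
For the remaining variables, x3 = True, x4 = True, x5 = False, x6 = False, x7 = False, x8 = False, x9 = False, x10 = False, x11 = True, x12 = False, x13 = False works.
Check each clause:
  1. (~x10 \/ ~x5 \/ ~x7) — ~x7 is true.
  2. (x3 \/ x9) — x3 is true.
  3. (~x3 \/ ~x8) — ~x8 is true.
  4. (x11 \/ ~x9 \/ ~x7) — ~x7 is true.
  5. (~x12 \/ ~x6 \/ x3) — ~x6 is true.
  6. (x9 \/ x5 \/ ~x10) — ~x10 is true.
  7. (~x2 \/ ~x9 \/ ~x3) — ~x9 is true.
  8. (x2 \/ ~x1 \/ x10) — x2 is true.
  9. (x12 \/ x2 \/ x6) — x2 is true.
  10. (~x9 \/ ~x2 \/ x8) — ~x9 is true.
  11. (~x5 \/ x12 \/ ~x7) — ~x7 is true.
  12. (~x10 \/ x6 \/ x1) — ~x10 is true.
  13. (~x8 \/ x5) — ~x8 is true.
  14. (x7 \/ ~x8) — ~x8 is true.
  15. (x9 \/ ~x10 \/ ~x6) — ~x6 is true.
  16. (~x13 \/ ~x1) — ~x13 is true.
  17. (~x6 \/ ~x11 \/ x3) — ~x6 is true.
  18. (~x2 \/ x7 \/ ~x10) — ~x10 is true.
  19. (~x12 \/ x9) — ~x12 is true.
  20. (x2 \/ ~x6) — ~x6 is true.
  21. (~x10 \/ x13 \/ x7) — ~x10 is true.
  22. (~x3 \/ ~x12 \/ x2) — x2 is true.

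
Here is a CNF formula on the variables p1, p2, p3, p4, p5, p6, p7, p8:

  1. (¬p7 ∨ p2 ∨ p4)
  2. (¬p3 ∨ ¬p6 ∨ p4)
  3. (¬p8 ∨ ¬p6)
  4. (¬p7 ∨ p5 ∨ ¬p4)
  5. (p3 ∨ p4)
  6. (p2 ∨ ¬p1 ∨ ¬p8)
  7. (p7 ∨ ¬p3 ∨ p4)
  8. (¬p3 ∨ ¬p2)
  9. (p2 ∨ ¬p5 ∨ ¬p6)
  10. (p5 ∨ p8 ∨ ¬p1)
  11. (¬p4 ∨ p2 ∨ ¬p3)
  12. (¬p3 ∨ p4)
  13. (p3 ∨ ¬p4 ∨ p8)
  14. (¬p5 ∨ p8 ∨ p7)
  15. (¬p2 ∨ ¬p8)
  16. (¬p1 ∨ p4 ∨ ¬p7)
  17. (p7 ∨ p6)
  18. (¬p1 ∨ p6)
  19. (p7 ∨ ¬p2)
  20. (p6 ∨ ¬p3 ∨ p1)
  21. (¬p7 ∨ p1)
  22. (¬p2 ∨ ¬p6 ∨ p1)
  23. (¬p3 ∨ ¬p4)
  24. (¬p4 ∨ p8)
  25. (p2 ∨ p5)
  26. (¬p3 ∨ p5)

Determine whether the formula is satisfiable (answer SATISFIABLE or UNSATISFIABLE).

UNSATISFIABLE

p4 = True:
  propagation gives p3=False, p8=True, p6=False, p2=False; an empty clause results — contradiction.
p4 = False:
  propagation gives p3=True; an empty clause results — contradiction.
Every branch closes, so no satisfying assignment exists.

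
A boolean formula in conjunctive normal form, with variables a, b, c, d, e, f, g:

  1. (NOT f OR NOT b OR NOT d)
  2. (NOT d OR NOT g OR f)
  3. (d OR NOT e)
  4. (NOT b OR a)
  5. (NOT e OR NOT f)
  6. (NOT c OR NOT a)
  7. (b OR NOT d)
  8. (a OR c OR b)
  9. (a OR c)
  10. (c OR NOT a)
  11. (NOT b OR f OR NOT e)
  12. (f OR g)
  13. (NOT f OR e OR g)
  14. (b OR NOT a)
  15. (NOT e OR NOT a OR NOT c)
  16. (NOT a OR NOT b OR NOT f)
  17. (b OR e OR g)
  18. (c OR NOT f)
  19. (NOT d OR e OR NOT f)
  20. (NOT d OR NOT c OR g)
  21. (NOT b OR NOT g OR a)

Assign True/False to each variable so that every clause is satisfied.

a=False, b=False, c=True, d=False, e=False, f=True, g=True

Set a = False and propagate.
  then b is forced to False.
  then d is forced to False.
  then e is forced to False.
  then c is forced to True.
  then g is forced to True.
f is now unconstrained; take f = True.
Every clause has at least one true literal under this assignment.
Check each clause:
  1. (NOT b OR NOT f OR NOT d) — NOT d is true.
  2. (f OR NOT g OR NOT d) — NOT d is true.
  3. (d OR NOT e) — NOT e is true.
  4. (NOT b OR a) — NOT b is true.
  5. (NOT e OR NOT f) — NOT e is true.
  6. (NOT a OR NOT c) — NOT a is true.
  7. (NOT d OR b) — NOT d is true.
  8. (b OR a OR c) — c is true.
  9. (a OR c) — c is true.
  10. (NOT a OR c) — c is true.
  11. (f OR NOT b OR NOT e) — NOT e is true.
  12. (f OR g) — f is true.
  13. (e OR NOT f OR g) — g is true.
  14. (b OR NOT a) — NOT a is true.
  15. (NOT e OR NOT c OR NOT a) — NOT e is true.
  16. (NOT f OR NOT b OR NOT a) — NOT b is true.
  17. (e OR b OR g) — g is true.
  18. (c OR NOT f) — c is true.
  19. (NOT d OR e OR NOT f) — NOT d is true.
  20. (g OR NOT c OR NOT d) — NOT d is true.
  21. (a OR NOT b OR NOT g) — NOT b is true.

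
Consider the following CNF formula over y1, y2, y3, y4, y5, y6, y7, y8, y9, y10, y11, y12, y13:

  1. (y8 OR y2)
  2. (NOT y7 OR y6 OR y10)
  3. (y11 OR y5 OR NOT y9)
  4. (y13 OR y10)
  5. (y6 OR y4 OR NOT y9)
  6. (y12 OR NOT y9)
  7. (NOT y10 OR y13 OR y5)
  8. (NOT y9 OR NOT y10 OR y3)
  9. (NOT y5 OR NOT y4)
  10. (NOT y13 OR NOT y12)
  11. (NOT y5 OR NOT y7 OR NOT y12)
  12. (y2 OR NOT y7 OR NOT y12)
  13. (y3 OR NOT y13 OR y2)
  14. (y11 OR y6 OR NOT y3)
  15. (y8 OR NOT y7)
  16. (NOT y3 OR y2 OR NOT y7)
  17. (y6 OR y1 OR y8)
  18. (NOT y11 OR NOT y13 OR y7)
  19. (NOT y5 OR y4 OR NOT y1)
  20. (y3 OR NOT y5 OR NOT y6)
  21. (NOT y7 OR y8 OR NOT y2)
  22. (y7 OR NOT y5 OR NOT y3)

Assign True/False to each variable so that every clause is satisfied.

Pure literal: y8 appears only positively; assign y8 = True.
y9 occurs only negated in the remaining clauses — set y9 = False.
Try y1 = False.
Set y2 = True and propagate.
Set y3 = False and propagate.
The remaining clauses are satisfied by y4 = True, y5 = False, y6 = True, y7 = True, y10 = False, y11 = True, y12 = False, y13 = True.
Every clause has at least one true literal under this assignment.

y1=F, y2=T, y3=F, y4=T, y5=F, y6=T, y7=T, y8=T, y9=F, y10=F, y11=T, y12=F, y13=T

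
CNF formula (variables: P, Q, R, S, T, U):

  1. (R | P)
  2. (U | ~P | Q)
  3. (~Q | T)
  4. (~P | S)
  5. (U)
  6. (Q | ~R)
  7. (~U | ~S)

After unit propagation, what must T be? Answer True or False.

True

(U) is a unit clause: U = True.
From (~S | ~U) and U = True: S = False.
From (~P | S) and S = False: P = False.
(P | R) with P = False leaves only R, so R = True.
(~R | Q) with R = True leaves only Q, so Q = True.
(~Q | T): since Q = True, the clause reduces to (T). T = True.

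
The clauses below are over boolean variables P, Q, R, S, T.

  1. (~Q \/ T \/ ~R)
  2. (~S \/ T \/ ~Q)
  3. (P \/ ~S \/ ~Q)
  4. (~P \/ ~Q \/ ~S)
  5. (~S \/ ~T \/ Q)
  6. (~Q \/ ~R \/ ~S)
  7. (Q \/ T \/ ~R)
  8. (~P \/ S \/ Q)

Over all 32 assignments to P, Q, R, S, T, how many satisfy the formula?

Case analysis on Q and S:
  Q=T, S=T: a clause becomes empty — 0.
  Q=T, S=F: P free; 3 ways for (R,T) × 2^1 = 6.
  Q=F, S=T: remaining (P,R,T) ∈ {(F,F,F); (T,F,F)} — 2.
  Q=F, S=F: remaining (P,R,T) ∈ {(F,F,F); (F,F,T); (F,T,T)} — 3.
Total: 0 + 6 + 2 + 3 = 11.

11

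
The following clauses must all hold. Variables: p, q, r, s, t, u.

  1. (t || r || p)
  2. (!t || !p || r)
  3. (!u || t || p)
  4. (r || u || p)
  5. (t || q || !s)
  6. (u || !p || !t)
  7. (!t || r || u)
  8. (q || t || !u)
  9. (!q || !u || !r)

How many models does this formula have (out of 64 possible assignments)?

23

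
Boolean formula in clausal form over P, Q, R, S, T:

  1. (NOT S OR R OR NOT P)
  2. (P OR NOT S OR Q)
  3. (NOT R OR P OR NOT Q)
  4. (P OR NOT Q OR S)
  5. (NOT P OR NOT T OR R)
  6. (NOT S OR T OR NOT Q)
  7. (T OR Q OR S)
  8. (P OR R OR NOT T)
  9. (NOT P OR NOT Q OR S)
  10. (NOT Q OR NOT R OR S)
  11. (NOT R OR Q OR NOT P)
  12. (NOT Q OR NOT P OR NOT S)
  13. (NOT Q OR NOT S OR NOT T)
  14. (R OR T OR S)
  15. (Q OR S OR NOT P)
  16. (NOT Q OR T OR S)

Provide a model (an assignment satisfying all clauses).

P=False, Q=False, R=True, S=False, T=True

Check each clause:
  1. (NOT P OR R OR NOT S) — R is true.
  2. (NOT S OR Q OR P) — NOT S is true.
  3. (NOT Q OR NOT R OR P) — NOT Q is true.
  4. (S OR NOT Q OR P) — NOT Q is true.
  5. (NOT P OR NOT T OR R) — R is true.
  6. (T OR NOT Q OR NOT S) — NOT S is true.
  7. (Q OR T OR S) — T is true.
  8. (NOT T OR P OR R) — R is true.
  9. (NOT P OR NOT Q OR S) — NOT Q is true.
  10. (NOT Q OR NOT R OR S) — NOT Q is true.
  11. (NOT P OR Q OR NOT R) — NOT P is true.
  12. (NOT S OR NOT P OR NOT Q) — NOT S is true.
  13. (NOT T OR NOT Q OR NOT S) — NOT S is true.
  14. (T OR S OR R) — R is true.
  15. (Q OR S OR NOT P) — NOT P is true.
  16. (S OR NOT Q OR T) — T is true.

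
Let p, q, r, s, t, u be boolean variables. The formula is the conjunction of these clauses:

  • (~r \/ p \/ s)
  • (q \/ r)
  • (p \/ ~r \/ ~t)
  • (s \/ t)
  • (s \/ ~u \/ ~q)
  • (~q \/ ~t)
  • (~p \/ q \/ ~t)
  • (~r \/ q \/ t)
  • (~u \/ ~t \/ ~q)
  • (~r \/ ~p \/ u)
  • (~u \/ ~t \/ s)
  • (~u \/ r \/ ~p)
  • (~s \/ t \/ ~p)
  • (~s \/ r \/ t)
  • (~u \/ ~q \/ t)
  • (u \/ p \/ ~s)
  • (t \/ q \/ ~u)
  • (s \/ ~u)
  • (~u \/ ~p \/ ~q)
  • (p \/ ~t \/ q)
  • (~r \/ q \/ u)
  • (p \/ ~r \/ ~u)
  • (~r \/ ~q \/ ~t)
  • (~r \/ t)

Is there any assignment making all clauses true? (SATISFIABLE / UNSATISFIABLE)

UNSATISFIABLE

t = True:
  propagation gives q=False, r=True, p=True; an empty clause results — contradiction.
t = False:
  propagation gives s=True, p=False, r=True; an empty clause results — contradiction.
Every branch closes, so no satisfying assignment exists.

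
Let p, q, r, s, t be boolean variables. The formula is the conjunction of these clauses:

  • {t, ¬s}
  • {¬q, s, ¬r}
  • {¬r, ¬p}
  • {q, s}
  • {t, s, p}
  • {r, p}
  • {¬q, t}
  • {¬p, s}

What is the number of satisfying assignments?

4

Satisfying assignments:
  p=0 q=0 r=1 s=1 t=1
  p=0 q=1 r=1 s=1 t=1
  p=1 q=0 r=0 s=1 t=1
  p=1 q=1 r=0 s=1 t=1
That's 4 in total.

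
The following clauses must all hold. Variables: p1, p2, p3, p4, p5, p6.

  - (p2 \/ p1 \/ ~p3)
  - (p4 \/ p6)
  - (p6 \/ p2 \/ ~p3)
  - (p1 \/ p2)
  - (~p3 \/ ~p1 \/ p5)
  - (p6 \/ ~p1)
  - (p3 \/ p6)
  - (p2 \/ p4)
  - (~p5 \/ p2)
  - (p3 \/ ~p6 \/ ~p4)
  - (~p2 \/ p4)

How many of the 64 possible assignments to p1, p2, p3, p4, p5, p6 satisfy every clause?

5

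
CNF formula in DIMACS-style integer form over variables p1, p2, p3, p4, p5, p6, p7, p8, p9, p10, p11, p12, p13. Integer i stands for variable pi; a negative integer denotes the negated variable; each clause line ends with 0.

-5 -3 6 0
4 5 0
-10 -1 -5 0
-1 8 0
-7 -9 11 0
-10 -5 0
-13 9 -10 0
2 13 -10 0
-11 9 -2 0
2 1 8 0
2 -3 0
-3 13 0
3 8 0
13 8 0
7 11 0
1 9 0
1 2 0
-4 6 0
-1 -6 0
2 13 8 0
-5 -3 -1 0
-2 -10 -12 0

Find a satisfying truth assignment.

p1=F, p2=T, p3=T, p4=T, p5=F, p6=T, p7=F, p8=F, p9=T, p10=F, p11=T, p12=F, p13=T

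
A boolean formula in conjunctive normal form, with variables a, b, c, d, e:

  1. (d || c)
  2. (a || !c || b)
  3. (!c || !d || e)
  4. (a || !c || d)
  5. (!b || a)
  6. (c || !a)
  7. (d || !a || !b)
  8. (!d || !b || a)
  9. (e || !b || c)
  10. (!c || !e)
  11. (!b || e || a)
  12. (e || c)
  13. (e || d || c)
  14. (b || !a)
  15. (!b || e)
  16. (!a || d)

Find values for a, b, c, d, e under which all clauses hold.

a=False, b=False, c=False, d=True, e=True

Check each clause:
  1. (c || d) — d is true.
  2. (!c || a || b) — !c is true.
  3. (e || !c || !d) — e is true.
  4. (!c || d || a) — d is true.
  5. (a || !b) — !b is true.
  6. (c || !a) — !a is true.
  7. (!b || d || !a) — d is true.
  8. (a || !d || !b) — !b is true.
  9. (c || !b || e) — e is true.
  10. (!e || !c) — !c is true.
  11. (e || !b || a) — e is true.
  12. (e || c) — e is true.
  13. (c || d || e) — d is true.
  14. (b || !a) — !a is true.
  15. (e || !b) — e is true.
  16. (d || !a) — d is true.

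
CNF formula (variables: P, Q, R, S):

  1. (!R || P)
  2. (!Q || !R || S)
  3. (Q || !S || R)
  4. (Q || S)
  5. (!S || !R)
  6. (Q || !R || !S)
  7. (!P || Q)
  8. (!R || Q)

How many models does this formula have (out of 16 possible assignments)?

4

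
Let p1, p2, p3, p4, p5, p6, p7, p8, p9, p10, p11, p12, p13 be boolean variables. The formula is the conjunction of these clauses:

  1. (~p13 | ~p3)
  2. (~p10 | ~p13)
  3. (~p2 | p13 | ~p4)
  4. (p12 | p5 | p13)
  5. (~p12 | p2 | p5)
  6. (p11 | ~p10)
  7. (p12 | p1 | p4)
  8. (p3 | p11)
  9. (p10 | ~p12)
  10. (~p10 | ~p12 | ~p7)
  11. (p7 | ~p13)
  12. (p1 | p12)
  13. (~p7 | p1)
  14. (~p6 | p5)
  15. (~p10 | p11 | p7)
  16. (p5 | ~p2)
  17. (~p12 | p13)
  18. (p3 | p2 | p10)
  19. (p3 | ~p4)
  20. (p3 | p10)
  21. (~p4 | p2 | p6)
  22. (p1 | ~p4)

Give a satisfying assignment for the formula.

p1=1, p2=1, p3=1, p4=0, p5=1, p6=0, p7=0, p8=1, p9=0, p10=0, p11=1, p12=0, p13=0

Pure literal: p1 appears only positively; assign p1 = True.
p5 occurs only positively in the remaining clauses — set p5 = True.
Try p2 = True.
Branch on p3: take p3 = True.
  then p13 is forced to False.
  then p4 is forced to False.
  then p12 is forced to False.
Set p7 = False and propagate.
For the remaining variables, p6 = False, p8 = True, p9 = False, p10 = False, p11 = True works.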